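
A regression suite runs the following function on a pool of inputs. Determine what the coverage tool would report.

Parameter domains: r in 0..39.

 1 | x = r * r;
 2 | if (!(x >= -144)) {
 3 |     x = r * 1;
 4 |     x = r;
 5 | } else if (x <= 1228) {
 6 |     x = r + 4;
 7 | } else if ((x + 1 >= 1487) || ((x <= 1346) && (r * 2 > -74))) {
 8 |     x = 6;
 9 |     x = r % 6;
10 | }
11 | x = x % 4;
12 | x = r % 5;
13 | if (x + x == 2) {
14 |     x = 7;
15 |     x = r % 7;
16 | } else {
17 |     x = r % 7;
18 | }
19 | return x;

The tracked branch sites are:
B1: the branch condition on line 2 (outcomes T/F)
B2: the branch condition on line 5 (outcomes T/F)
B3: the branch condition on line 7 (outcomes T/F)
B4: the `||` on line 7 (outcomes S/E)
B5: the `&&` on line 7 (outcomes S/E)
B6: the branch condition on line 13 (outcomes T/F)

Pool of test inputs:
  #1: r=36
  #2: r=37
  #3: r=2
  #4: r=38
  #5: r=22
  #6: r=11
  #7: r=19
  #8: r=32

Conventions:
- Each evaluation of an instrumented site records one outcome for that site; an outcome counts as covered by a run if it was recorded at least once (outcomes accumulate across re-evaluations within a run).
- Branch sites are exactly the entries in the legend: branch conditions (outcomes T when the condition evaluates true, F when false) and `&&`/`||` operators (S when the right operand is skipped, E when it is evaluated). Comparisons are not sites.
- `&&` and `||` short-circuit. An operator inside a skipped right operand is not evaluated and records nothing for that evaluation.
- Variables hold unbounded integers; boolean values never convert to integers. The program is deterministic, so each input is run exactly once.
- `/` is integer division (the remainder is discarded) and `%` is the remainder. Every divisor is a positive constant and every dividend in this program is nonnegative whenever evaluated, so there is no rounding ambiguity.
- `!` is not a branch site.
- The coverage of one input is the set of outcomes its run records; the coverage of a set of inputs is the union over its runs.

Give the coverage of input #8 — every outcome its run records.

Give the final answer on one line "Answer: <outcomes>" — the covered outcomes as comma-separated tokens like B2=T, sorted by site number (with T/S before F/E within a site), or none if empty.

Simulating input #8 (r=32) step by step:
  B1->F, B2->T, B6->F
distinct outcomes covered: B1=F, B2=T, B6=F

Answer: B1=F, B2=T, B6=F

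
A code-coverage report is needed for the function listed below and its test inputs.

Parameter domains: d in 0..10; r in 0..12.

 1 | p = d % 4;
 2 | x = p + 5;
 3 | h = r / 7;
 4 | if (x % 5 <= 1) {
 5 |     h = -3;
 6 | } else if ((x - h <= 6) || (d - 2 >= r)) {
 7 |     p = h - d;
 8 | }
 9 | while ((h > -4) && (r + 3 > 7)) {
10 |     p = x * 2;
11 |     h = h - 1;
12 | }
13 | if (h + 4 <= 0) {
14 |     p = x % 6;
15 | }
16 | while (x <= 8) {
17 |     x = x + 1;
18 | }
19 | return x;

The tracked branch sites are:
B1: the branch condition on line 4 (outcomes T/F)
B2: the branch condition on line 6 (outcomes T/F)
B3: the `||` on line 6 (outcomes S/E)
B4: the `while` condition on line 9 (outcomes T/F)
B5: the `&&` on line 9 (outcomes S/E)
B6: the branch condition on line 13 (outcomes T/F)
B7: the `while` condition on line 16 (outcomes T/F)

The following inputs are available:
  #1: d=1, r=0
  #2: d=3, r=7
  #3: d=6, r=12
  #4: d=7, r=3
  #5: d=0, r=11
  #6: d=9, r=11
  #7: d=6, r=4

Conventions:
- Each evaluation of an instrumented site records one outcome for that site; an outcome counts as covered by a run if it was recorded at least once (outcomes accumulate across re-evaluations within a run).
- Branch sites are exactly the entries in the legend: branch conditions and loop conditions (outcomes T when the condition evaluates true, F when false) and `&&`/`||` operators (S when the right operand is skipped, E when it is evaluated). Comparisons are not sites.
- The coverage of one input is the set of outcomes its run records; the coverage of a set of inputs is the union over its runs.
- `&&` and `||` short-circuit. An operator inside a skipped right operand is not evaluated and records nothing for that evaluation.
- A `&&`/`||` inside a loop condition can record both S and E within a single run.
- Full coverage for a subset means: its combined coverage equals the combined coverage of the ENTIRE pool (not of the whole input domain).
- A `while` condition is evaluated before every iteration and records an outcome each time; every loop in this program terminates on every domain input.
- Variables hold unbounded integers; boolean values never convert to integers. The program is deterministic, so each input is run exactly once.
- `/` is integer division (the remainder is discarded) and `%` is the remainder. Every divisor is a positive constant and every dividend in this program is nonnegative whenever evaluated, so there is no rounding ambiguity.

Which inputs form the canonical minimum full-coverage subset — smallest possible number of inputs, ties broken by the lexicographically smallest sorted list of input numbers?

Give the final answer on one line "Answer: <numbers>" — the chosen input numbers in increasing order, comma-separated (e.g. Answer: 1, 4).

input #1 (d=1, r=0): events B1->T, B5->E, B4->F, B6->F, B7->T, B7->T, B7->T, B7->F; covers B1=T, B4=F, B5=E, B6=F, B7=T, B7=F
input #2 (d=3, r=7): events B1->F, B3->E, B2->F, B5->E, B4->T, B5->E, B4->T, B5->E, B4->T, B5->E, B4->T, B5->E, B4->T, B5->S, ...; covers B1=F, B2=F, B3=E, B4=T, B4=F, B5=S, B5=E, B6=T, B7=T, B7=F
input #3 (d=6, r=12): events B1->F, B3->S, B2->T, B5->E, B4->T, B5->E, B4->T, B5->E, B4->T, B5->E, B4->T, B5->E, B4->T, B5->S, ...; covers B1=F, B2=T, B3=S, B4=T, B4=F, B5=S, B5=E, B6=T, B7=T, B7=F
input #4 (d=7, r=3): events B1->F, B3->E, B2->T, B5->E, B4->F, B6->F, B7->T, B7->F; covers B1=F, B2=T, B3=E, B4=F, B5=E, B6=F, B7=T, B7=F
input #5 (d=0, r=11): events B1->T, B5->E, B4->T, B5->S, B4->F, B6->T, B7->T, B7->T, B7->T, B7->T, B7->F; covers B1=T, B4=T, B4=F, B5=S, B5=E, B6=T, B7=T, B7=F
input #6 (d=9, r=11): events B1->T, B5->E, B4->T, B5->S, B4->F, B6->T, B7->T, B7->T, B7->T, B7->F; covers B1=T, B4=T, B4=F, B5=S, B5=E, B6=T, B7=T, B7=F
input #7 (d=6, r=4): events B1->F, B3->E, B2->T, B5->E, B4->F, B6->F, B7->T, B7->T, B7->F; covers B1=F, B2=T, B3=E, B4=F, B5=E, B6=F, B7=T, B7=F
the full pool covers 14 outcomes: B1=T, B1=F, B2=T, B2=F, B3=S, B3=E, B4=T, B4=F, B5=S, B5=E, B6=T, B6=F, B7=T, B7=F
no size-1 subset reaches all 14 outcomes (best union: 10/14)
no size-2 subset reaches all 14 outcomes (best union: 12/14)
size 3: inputs {1, 2, 3} cover all 14 outcomes, and no lexicographically smaller subset of this size does

Answer: 1, 2, 3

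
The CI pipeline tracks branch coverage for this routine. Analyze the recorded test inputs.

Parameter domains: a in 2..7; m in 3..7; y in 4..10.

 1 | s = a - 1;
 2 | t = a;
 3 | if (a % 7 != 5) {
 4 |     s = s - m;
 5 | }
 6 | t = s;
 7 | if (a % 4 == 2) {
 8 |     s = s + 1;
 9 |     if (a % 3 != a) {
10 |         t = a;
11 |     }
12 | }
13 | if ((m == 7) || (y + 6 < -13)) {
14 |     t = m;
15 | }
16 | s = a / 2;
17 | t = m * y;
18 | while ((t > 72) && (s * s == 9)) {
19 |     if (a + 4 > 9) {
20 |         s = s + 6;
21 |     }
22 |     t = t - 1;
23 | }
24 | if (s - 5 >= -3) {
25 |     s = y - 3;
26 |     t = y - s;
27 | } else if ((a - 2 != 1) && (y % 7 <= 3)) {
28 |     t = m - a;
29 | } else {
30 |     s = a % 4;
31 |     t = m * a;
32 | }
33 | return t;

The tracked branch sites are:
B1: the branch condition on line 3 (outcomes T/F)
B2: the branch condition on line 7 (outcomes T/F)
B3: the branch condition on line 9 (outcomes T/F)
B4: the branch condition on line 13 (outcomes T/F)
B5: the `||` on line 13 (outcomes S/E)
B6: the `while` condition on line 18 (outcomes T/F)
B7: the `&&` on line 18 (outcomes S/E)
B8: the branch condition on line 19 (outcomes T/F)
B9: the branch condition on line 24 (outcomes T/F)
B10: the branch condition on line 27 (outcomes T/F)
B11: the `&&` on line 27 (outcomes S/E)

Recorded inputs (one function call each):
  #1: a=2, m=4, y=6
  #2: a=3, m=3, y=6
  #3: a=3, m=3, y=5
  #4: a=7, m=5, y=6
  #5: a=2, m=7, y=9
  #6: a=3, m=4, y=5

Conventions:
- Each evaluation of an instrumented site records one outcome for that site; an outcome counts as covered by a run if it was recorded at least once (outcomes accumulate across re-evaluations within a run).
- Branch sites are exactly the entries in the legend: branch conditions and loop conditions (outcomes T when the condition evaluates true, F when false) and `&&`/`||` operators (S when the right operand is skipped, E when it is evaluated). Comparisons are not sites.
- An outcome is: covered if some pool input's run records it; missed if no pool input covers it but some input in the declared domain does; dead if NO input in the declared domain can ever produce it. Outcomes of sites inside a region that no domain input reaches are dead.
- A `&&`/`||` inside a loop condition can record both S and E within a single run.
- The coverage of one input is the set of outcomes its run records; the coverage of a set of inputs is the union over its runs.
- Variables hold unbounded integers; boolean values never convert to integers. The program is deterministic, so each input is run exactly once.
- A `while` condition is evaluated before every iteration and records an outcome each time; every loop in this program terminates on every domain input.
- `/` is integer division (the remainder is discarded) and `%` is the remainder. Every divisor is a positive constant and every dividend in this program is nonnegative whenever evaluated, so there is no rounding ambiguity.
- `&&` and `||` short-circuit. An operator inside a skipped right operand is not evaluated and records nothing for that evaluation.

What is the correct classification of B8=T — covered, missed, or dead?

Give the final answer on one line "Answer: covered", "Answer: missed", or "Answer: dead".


no pool input records B8=T
checking all 210 inputs in the declared domain: B8=T is never recorded -> dead
Answer: dead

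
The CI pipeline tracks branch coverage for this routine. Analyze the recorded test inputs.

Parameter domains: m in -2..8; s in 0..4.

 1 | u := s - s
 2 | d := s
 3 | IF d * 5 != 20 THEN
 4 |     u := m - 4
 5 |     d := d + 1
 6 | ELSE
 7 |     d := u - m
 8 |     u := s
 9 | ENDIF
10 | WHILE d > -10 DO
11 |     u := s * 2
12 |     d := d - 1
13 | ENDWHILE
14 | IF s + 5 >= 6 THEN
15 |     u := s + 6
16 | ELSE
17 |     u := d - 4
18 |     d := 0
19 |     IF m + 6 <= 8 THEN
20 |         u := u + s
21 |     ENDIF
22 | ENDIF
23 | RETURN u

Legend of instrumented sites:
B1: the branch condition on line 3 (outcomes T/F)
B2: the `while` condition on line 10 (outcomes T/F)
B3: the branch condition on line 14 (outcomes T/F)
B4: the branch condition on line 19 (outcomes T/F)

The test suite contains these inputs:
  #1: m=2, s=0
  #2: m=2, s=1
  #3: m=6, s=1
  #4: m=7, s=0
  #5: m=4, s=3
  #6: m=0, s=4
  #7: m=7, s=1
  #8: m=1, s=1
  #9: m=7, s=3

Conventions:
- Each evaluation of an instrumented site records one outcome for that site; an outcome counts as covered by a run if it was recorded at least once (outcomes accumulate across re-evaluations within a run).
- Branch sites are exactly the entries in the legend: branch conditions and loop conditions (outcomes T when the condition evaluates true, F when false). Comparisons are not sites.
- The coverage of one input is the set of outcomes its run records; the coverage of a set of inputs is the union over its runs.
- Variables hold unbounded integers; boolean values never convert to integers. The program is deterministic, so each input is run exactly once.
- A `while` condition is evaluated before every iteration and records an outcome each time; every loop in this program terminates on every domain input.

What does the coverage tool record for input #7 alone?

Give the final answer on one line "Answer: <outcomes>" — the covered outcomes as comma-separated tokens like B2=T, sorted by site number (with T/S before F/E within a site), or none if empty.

Simulating input #7 (m=7, s=1) step by step:
  B1->T, B2->T, B2->T, B2->T, B2->T, B2->T, B2->T, B2->T, B2->T, B2->T
  B2->T, B2->T, B2->T, B2->F, B3->T
as a set, this run covers: B1=T, B2=T, B2=F, B3=T

Answer: B1=T, B2=T, B2=F, B3=T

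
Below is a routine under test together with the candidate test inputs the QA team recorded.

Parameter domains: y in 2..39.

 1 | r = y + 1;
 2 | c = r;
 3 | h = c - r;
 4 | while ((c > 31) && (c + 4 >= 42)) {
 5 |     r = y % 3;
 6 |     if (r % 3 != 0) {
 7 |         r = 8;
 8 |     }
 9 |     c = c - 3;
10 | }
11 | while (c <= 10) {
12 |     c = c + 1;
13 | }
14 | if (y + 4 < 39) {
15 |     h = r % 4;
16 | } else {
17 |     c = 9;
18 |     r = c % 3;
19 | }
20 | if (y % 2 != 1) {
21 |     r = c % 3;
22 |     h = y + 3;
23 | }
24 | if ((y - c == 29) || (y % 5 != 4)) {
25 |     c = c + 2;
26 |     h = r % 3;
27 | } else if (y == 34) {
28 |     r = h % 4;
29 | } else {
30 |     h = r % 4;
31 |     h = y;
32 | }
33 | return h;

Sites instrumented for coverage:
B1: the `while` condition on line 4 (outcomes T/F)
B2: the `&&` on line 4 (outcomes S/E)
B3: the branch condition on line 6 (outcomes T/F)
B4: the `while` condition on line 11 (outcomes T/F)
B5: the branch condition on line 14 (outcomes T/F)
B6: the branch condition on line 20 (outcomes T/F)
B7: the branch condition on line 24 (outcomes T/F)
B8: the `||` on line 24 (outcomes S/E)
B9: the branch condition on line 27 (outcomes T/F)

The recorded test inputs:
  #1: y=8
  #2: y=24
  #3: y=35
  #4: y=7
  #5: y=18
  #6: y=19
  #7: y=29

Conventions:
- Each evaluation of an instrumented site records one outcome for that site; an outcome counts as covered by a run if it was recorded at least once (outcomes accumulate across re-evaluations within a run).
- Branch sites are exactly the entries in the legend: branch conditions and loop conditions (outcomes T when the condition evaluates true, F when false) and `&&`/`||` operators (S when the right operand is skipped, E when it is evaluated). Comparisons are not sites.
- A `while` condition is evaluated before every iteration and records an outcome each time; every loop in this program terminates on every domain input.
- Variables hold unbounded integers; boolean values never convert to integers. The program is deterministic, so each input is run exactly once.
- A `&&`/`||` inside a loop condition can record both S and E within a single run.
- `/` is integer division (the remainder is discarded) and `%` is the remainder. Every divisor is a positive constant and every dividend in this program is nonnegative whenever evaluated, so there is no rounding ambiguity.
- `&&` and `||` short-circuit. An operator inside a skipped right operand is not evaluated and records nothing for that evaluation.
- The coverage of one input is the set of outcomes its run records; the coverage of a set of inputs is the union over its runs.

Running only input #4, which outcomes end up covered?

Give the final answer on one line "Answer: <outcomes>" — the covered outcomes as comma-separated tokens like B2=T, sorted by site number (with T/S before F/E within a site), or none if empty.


Event log for input #4 (y=7):
  B2->S, B1->F, B4->T, B4->T, B4->T, B4->F, B5->T, B6->F, B8->E, B7->T
as a set, this run covers: B1=F, B2=S, B4=T, B4=F, B5=T, B6=F, B7=T, B8=E
Answer: B1=F, B2=S, B4=T, B4=F, B5=T, B6=F, B7=T, B8=E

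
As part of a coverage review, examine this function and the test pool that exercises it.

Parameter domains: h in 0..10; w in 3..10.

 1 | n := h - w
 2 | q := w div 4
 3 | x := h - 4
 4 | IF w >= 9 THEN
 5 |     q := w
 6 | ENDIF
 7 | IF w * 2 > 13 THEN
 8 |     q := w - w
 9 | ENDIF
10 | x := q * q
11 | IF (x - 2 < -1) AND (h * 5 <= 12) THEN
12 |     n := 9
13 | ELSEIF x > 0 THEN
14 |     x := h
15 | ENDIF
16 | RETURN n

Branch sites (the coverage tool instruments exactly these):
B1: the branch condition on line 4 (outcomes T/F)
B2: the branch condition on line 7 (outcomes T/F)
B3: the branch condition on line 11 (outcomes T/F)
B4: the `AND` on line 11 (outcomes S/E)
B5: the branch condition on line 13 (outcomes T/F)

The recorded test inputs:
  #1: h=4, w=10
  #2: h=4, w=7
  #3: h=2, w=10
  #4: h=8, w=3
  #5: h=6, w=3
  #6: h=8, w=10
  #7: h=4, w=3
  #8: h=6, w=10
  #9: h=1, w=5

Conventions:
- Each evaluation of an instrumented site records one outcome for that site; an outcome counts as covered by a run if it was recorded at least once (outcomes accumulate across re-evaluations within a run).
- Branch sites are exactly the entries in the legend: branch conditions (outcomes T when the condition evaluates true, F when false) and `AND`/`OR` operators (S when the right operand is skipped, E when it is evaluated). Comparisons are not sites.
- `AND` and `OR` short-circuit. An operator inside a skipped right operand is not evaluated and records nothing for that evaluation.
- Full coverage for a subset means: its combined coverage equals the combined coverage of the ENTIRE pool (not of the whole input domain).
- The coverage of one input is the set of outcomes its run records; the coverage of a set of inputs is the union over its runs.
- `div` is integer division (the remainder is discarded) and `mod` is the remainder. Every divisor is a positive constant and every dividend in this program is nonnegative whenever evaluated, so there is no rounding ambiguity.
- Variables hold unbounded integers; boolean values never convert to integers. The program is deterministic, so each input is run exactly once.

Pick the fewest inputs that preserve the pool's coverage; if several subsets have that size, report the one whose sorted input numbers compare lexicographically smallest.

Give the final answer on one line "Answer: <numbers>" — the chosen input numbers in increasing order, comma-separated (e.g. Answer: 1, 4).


#1 (h=4, w=10) -> B1->T, B2->T, B4->E, B3->F, B5->F; covered: B1=T, B2=T, B3=F, B4=E, B5=F
#2 (h=4, w=7) -> B1->F, B2->T, B4->E, B3->F, B5->F; covered: B1=F, B2=T, B3=F, B4=E, B5=F
#3 (h=2, w=10) -> B1->T, B2->T, B4->E, B3->T; covered: B1=T, B2=T, B3=T, B4=E
#4 (h=8, w=3) -> B1->F, B2->F, B4->E, B3->F, B5->F; covered: B1=F, B2=F, B3=F, B4=E, B5=F
#5 (h=6, w=3) -> B1->F, B2->F, B4->E, B3->F, B5->F; covered: B1=F, B2=F, B3=F, B4=E, B5=F
#6 (h=8, w=10) -> B1->T, B2->T, B4->E, B3->F, B5->F; covered: B1=T, B2=T, B3=F, B4=E, B5=F
#7 (h=4, w=3) -> B1->F, B2->F, B4->E, B3->F, B5->F; covered: B1=F, B2=F, B3=F, B4=E, B5=F
#8 (h=6, w=10) -> B1->T, B2->T, B4->E, B3->F, B5->F; covered: B1=T, B2=T, B3=F, B4=E, B5=F
#9 (h=1, w=5) -> B1->F, B2->F, B4->S, B3->F, B5->T; covered: B1=F, B2=F, B3=F, B4=S, B5=T
union over all inputs: B1=T, B1=F, B2=T, B2=F, B3=T, B3=F, B4=S, B4=E, B5=T, B5=F (10 outcomes)
checked all size-1 subsets: none covers 10 outcomes (max 5/10)
checked all size-2 subsets: none covers 10 outcomes (max 9/10)
the canonical winner is {1, 3, 9}: size 3, full 10-outcome coverage, earliest index list among size-3 covers
Answer: 1, 3, 9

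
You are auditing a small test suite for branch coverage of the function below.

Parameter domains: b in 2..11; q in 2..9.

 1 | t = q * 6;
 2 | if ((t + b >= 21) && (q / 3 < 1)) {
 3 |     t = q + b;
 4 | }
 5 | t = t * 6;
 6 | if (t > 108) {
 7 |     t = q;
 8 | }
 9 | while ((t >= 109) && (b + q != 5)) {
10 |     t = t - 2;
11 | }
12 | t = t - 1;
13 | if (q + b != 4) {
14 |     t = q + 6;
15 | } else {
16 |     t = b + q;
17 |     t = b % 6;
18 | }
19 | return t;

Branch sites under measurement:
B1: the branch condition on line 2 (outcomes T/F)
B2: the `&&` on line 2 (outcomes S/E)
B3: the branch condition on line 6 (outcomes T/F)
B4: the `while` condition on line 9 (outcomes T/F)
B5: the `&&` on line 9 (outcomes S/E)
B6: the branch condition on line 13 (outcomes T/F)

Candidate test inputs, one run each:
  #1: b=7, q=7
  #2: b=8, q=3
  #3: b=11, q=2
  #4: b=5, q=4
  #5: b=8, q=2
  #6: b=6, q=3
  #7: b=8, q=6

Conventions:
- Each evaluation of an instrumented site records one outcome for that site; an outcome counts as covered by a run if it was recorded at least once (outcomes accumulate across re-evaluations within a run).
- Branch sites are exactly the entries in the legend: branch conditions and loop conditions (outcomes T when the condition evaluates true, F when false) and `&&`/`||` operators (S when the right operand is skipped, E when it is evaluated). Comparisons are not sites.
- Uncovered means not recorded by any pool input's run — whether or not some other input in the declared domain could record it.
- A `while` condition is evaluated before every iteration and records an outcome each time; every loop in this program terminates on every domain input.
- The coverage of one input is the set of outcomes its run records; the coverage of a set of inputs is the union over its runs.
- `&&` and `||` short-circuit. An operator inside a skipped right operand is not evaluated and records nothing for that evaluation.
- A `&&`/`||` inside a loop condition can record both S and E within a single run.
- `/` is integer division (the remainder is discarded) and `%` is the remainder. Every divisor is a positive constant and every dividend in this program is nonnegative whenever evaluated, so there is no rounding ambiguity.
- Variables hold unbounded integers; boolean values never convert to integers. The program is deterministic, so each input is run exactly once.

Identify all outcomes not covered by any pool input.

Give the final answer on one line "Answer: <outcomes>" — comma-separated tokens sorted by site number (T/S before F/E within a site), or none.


test 1 (b=7, q=7) hits B1=F, B2=E, B3=T, B4=F, B5=S, B6=T
test 2 (b=8, q=3) hits B1=F, B2=E, B3=F, B4=F, B5=S, B6=T
test 3 (b=11, q=2) hits B1=T, B2=E, B3=F, B4=F, B5=S, B6=T
test 4 (b=5, q=4) hits B1=F, B2=E, B3=T, B4=F, B5=S, B6=T
test 5 (b=8, q=2) hits B1=F, B2=S, B3=F, B4=F, B5=S, B6=T
test 6 (b=6, q=3) hits B1=F, B2=E, B3=F, B4=F, B5=S, B6=T
test 7 (b=8, q=6) hits B1=F, B2=E, B3=T, B4=F, B5=S, B6=T
union over the pool: B1=T, B1=F, B2=S, B2=E, B3=T, B3=F, B4=F, B5=S, B6=T
uncovered (3 of 12): B4=T, B5=E, B6=F
Answer: B4=T, B5=E, B6=F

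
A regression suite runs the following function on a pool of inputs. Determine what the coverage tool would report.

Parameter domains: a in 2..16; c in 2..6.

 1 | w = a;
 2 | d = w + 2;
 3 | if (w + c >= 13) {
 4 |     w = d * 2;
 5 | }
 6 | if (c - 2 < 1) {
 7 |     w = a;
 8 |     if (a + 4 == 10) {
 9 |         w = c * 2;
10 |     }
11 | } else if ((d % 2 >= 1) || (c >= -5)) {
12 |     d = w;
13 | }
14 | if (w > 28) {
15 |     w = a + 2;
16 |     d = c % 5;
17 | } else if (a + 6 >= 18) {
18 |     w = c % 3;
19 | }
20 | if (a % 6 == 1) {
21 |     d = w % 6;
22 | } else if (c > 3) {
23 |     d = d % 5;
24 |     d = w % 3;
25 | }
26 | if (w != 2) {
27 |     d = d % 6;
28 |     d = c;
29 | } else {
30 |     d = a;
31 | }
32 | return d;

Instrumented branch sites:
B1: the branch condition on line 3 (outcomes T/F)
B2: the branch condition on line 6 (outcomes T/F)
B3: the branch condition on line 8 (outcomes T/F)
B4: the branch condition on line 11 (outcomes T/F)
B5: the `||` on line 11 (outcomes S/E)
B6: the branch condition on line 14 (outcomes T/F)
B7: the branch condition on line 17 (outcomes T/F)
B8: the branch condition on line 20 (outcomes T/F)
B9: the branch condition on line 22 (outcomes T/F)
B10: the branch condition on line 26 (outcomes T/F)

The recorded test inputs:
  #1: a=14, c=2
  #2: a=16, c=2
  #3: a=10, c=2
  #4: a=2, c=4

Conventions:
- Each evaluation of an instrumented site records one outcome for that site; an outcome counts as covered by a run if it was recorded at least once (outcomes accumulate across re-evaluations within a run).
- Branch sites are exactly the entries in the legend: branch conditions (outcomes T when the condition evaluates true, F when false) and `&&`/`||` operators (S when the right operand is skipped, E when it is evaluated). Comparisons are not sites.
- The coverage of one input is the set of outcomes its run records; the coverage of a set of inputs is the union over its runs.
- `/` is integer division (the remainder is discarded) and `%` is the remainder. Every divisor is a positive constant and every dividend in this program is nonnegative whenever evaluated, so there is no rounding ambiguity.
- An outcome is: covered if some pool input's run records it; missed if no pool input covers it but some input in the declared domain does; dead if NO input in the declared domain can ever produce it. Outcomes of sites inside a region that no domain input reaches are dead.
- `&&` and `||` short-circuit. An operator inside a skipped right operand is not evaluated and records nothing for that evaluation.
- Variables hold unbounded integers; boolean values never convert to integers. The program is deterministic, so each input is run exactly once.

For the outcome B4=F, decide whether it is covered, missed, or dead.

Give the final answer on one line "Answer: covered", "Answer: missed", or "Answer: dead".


no pool input records B4=F
checking all 75 inputs in the declared domain: B4=F is never recorded -> dead
Answer: dead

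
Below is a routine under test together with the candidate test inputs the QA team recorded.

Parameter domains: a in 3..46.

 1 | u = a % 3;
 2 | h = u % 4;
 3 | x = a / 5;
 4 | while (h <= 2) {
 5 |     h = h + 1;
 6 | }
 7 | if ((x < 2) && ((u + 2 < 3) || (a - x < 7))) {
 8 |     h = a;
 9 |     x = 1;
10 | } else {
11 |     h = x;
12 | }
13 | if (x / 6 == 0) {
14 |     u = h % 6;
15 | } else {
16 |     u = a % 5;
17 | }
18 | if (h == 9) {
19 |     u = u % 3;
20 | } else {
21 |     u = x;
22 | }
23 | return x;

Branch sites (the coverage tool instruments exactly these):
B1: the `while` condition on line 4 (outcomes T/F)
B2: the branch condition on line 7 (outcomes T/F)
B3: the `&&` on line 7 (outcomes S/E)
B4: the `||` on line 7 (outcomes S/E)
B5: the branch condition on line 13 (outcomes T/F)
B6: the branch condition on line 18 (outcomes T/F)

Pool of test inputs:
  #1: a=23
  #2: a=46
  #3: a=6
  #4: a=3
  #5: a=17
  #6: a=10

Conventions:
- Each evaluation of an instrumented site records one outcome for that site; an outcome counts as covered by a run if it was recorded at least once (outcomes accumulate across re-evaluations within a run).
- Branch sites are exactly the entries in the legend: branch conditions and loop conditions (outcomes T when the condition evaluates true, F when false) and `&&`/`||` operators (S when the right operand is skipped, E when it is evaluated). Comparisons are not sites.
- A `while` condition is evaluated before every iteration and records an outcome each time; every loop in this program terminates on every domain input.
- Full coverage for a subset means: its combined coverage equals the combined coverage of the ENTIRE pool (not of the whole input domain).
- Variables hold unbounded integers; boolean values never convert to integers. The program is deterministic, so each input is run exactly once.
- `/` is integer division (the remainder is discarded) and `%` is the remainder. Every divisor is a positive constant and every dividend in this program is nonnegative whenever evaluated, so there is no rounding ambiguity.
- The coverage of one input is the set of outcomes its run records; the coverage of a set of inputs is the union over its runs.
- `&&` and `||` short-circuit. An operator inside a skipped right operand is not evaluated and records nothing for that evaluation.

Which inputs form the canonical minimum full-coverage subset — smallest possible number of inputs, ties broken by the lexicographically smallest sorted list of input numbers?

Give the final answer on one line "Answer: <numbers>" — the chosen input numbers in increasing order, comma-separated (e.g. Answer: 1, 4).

test 1 (a=23) fires B1->T, B1->F, B3->S, B2->F, B5->T, B6->F; hits B1=T, B1=F, B2=F, B3=S, B5=T, B6=F
test 2 (a=46) fires B1->T, B1->T, B1->F, B3->S, B2->F, B5->F, B6->T; hits B1=T, B1=F, B2=F, B3=S, B5=F, B6=T
test 3 (a=6) fires B1->T, B1->T, B1->T, B1->F, B3->E, B4->S, B2->T, B5->T, B6->F; hits B1=T, B1=F, B2=T, B3=E, B4=S, B5=T, B6=F
test 4 (a=3) fires B1->T, B1->T, B1->T, B1->F, B3->E, B4->S, B2->T, B5->T, B6->F; hits B1=T, B1=F, B2=T, B3=E, B4=S, B5=T, B6=F
test 5 (a=17) fires B1->T, B1->F, B3->S, B2->F, B5->T, B6->F; hits B1=T, B1=F, B2=F, B3=S, B5=T, B6=F
test 6 (a=10) fires B1->T, B1->T, B1->F, B3->S, B2->F, B5->T, B6->F; hits B1=T, B1=F, B2=F, B3=S, B5=T, B6=F
pool-wide coverage (11 outcomes): B1=T, B1=F, B2=T, B2=F, B3=S, B3=E, B4=S, B5=T, B5=F, B6=T, B6=F
size 1 is not enough: best union over all size-1 subsets is 7/11
size 2: inputs {2, 3} cover all 11 outcomes, and no lexicographically smaller subset of this size does

Answer: 2, 3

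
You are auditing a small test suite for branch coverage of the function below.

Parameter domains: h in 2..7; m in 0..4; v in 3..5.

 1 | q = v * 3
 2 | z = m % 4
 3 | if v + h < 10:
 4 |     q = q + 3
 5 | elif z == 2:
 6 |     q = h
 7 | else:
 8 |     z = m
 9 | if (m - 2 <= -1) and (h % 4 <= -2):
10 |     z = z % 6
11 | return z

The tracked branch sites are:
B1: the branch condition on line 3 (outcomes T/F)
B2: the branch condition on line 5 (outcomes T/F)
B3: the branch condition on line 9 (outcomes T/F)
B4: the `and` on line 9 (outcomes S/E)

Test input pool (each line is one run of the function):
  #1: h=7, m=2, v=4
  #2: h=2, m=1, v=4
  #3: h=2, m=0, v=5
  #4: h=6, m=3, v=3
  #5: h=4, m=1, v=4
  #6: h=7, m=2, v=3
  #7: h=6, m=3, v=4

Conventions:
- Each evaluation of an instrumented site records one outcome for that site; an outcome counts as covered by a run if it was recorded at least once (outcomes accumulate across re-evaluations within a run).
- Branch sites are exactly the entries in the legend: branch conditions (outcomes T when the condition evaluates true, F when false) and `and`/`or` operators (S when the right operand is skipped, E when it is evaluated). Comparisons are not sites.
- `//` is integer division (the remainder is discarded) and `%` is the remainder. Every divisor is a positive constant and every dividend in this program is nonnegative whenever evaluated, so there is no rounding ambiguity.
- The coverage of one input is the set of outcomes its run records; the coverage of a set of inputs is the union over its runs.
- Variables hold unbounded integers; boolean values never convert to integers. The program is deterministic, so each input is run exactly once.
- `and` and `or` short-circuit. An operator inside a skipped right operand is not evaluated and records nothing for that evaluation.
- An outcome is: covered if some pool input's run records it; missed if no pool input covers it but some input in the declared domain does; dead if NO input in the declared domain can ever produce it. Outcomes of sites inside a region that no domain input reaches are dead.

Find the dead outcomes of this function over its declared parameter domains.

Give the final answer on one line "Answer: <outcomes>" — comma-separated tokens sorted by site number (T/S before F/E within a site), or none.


running all 90 domain inputs and tallying outcomes:
  B3=T: never recorded by any domain input -> dead
  reachable outcomes have witnesses, e.g. B1=T (e.g. h=2, m=0, v=3), B1=F (e.g. h=5, m=0, v=5), B2=T (e.g. h=5, m=2, v=5), B2=F (e.g. h=5, m=0, v=5)
Answer: B3=T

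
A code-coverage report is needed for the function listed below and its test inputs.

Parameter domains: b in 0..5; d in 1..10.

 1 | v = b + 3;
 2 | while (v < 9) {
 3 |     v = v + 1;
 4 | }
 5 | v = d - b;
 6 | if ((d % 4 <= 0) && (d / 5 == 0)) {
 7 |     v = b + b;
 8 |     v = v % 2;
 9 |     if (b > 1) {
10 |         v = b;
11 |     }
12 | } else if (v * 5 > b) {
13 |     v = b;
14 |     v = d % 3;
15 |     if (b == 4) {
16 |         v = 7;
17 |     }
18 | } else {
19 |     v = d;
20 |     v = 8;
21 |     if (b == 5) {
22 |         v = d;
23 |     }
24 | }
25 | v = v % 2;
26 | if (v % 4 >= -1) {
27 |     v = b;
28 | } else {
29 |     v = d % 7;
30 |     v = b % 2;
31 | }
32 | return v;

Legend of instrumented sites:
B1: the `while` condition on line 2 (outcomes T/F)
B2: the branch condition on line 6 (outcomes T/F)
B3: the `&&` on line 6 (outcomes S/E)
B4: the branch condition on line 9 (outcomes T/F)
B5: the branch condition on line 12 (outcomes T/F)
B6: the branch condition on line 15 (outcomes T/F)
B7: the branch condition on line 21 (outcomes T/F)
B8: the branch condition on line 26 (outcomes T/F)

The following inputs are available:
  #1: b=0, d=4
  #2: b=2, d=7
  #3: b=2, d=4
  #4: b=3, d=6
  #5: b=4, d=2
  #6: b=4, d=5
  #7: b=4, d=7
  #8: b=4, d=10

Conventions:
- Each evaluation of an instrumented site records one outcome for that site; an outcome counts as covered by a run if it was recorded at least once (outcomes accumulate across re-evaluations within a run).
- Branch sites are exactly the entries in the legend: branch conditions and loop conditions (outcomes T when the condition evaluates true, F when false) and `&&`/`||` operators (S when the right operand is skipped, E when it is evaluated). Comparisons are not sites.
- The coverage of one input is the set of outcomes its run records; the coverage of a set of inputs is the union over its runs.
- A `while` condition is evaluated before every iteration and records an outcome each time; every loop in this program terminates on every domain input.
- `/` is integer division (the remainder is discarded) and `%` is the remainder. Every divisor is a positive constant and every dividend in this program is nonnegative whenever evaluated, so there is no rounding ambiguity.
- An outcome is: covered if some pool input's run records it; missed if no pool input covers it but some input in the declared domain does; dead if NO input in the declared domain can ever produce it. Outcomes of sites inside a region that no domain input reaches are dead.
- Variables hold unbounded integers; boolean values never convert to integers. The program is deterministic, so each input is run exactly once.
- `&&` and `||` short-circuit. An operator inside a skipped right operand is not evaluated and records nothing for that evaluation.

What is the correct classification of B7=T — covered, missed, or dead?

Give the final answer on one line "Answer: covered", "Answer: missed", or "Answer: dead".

no pool input records B7=T
but domain input (b=5, d=1) does record it -> reachable, so missed

Answer: missed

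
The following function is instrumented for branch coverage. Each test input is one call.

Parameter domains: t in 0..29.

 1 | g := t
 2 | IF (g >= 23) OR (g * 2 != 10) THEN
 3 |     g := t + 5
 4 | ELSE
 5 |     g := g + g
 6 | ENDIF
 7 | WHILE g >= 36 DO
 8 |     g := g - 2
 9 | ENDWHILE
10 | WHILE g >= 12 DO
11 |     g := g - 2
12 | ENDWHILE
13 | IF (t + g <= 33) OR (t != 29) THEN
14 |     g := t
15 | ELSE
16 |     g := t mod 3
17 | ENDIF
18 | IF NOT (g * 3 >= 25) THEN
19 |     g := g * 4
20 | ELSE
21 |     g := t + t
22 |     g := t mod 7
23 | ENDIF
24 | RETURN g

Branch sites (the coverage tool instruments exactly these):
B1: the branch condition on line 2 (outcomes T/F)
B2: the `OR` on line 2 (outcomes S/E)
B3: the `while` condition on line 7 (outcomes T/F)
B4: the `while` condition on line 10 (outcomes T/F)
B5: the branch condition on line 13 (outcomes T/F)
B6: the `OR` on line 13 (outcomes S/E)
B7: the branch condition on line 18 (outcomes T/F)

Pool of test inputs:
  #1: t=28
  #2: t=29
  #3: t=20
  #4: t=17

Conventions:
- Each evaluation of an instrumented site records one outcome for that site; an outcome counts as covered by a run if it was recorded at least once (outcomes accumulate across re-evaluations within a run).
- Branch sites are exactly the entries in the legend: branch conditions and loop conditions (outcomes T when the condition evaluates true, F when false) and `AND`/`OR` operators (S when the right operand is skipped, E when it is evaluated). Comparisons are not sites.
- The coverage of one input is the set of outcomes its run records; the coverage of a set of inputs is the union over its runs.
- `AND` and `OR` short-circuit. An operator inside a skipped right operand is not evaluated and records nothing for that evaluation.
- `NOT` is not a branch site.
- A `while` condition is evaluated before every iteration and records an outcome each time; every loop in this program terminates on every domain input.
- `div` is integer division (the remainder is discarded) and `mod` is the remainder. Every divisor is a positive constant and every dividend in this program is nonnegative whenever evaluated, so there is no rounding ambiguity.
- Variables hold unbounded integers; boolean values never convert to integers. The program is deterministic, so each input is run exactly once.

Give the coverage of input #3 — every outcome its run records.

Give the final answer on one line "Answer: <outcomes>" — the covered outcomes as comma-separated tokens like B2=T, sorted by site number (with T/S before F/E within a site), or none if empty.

Running input #3 (t=20), event by event:
  B2->E, B1->T, B3->F, B4->T, B4->T, B4->T, B4->T, B4->T, B4->T, B4->T
  B4->F, B6->S, B5->T, B7->F
collecting distinct outcomes: B1=T, B2=E, B3=F, B4=T, B4=F, B5=T, B6=S, B7=F

Answer: B1=T, B2=E, B3=F, B4=T, B4=F, B5=T, B6=S, B7=F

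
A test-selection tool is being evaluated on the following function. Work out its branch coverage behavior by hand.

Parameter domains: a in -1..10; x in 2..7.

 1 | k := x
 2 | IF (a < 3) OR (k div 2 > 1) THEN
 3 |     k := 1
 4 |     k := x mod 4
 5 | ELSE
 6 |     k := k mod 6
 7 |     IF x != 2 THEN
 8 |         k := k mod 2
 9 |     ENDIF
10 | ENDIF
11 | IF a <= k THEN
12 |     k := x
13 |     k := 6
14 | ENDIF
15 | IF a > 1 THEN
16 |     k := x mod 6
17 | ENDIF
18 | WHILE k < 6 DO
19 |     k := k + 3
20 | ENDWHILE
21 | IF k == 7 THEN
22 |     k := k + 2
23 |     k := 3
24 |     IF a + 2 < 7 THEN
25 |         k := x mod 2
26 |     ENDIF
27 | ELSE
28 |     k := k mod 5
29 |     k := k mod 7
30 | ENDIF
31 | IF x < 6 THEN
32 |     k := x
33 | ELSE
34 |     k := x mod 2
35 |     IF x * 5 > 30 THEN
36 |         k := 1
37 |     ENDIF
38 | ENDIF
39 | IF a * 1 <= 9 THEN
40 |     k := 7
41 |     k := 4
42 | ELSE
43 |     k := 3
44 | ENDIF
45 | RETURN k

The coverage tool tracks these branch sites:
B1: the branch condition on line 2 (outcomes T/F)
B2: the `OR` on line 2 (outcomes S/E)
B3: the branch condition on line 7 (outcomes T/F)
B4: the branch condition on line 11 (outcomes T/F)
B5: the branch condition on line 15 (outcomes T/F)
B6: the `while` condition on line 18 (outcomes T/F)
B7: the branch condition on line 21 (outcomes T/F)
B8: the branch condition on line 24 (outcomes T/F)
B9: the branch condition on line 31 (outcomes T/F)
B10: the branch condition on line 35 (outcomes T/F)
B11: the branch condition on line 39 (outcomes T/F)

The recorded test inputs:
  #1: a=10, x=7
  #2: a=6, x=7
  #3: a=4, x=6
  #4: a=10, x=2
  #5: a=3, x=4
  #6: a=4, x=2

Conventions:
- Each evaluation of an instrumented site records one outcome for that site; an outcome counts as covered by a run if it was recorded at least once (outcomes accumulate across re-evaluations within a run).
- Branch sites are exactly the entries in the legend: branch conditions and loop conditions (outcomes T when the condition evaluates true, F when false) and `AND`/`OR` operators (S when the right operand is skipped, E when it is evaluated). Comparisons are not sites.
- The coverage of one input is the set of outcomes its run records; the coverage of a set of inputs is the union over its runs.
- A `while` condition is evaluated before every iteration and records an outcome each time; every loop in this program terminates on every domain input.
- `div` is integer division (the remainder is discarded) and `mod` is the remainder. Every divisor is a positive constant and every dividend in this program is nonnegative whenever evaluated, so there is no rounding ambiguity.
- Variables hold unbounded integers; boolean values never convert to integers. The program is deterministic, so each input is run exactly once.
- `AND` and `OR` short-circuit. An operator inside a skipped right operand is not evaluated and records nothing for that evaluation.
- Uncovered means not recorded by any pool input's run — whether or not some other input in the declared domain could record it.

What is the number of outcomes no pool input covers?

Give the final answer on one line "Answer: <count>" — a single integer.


test 1 (a=10, x=7) hits B1=T, B2=E, B4=F, B5=T, B6=T, B6=F, B7=T, B8=F, B9=F, B10=T, B11=F
test 2 (a=6, x=7) hits B1=T, B2=E, B4=F, B5=T, B6=T, B6=F, B7=T, B8=F, B9=F, B10=T, B11=T
test 3 (a=4, x=6) hits B1=T, B2=E, B4=F, B5=T, B6=T, B6=F, B7=F, B9=F, B10=F, B11=T
test 4 (a=10, x=2) hits B1=F, B2=E, B3=F, B4=F, B5=T, B6=T, B6=F, B7=F, B9=T, B11=F
test 5 (a=3, x=4) hits B1=T, B2=E, B4=F, B5=T, B6=T, B6=F, B7=T, B8=T, B9=T, B11=T
test 6 (a=4, x=2) hits B1=F, B2=E, B3=F, B4=F, B5=T, B6=T, B6=F, B7=F, B9=T, B11=T
union over the pool: B1=T, B1=F, B2=E, B3=F, B4=F, B5=T, B6=T, B6=F, B7=T, B7=F, B8=T, B8=F, B9=T, B9=F, B10=T, B10=F, B11=T, B11=F
uncovered (4 of 22): B2=S, B3=T, B4=T, B5=F
Answer: 4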